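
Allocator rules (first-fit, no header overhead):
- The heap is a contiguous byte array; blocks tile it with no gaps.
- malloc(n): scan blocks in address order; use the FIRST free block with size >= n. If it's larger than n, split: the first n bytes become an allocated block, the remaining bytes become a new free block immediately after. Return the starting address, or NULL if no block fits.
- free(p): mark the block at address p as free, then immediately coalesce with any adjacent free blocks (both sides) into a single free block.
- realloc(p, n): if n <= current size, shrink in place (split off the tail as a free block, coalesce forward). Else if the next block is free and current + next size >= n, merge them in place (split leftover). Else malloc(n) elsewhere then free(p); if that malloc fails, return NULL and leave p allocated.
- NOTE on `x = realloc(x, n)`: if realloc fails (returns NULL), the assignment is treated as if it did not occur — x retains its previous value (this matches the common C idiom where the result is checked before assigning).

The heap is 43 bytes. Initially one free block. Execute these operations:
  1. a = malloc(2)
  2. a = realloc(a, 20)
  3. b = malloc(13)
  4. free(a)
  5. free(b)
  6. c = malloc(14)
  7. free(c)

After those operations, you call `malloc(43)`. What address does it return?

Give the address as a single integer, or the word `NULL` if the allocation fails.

Op 1: a = malloc(2) -> a = 0; heap: [0-1 ALLOC][2-42 FREE]
Op 2: a = realloc(a, 20) -> a = 0; heap: [0-19 ALLOC][20-42 FREE]
Op 3: b = malloc(13) -> b = 20; heap: [0-19 ALLOC][20-32 ALLOC][33-42 FREE]
Op 4: free(a) -> (freed a); heap: [0-19 FREE][20-32 ALLOC][33-42 FREE]
Op 5: free(b) -> (freed b); heap: [0-42 FREE]
Op 6: c = malloc(14) -> c = 0; heap: [0-13 ALLOC][14-42 FREE]
Op 7: free(c) -> (freed c); heap: [0-42 FREE]
malloc(43): first-fit scan over [0-42 FREE] -> 0

Answer: 0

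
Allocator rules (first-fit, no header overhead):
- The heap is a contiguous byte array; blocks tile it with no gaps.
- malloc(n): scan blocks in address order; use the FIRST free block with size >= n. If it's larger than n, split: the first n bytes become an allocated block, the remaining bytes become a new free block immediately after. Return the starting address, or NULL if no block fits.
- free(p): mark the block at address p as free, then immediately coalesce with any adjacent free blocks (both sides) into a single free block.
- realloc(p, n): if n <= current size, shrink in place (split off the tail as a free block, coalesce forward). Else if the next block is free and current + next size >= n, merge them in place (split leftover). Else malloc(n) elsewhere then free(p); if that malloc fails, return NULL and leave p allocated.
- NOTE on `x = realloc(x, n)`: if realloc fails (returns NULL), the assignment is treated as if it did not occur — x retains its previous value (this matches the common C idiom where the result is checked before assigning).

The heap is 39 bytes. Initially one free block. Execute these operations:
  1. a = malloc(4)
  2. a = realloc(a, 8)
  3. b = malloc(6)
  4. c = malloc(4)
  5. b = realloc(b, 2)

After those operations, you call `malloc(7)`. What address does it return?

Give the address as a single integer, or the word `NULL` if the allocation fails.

Answer: 18

Derivation:
Op 1: a = malloc(4) -> a = 0; heap: [0-3 ALLOC][4-38 FREE]
Op 2: a = realloc(a, 8) -> a = 0; heap: [0-7 ALLOC][8-38 FREE]
Op 3: b = malloc(6) -> b = 8; heap: [0-7 ALLOC][8-13 ALLOC][14-38 FREE]
Op 4: c = malloc(4) -> c = 14; heap: [0-7 ALLOC][8-13 ALLOC][14-17 ALLOC][18-38 FREE]
Op 5: b = realloc(b, 2) -> b = 8; heap: [0-7 ALLOC][8-9 ALLOC][10-13 FREE][14-17 ALLOC][18-38 FREE]
malloc(7): first-fit scan over [0-7 ALLOC][8-9 ALLOC][10-13 FREE][14-17 ALLOC][18-38 FREE] -> 18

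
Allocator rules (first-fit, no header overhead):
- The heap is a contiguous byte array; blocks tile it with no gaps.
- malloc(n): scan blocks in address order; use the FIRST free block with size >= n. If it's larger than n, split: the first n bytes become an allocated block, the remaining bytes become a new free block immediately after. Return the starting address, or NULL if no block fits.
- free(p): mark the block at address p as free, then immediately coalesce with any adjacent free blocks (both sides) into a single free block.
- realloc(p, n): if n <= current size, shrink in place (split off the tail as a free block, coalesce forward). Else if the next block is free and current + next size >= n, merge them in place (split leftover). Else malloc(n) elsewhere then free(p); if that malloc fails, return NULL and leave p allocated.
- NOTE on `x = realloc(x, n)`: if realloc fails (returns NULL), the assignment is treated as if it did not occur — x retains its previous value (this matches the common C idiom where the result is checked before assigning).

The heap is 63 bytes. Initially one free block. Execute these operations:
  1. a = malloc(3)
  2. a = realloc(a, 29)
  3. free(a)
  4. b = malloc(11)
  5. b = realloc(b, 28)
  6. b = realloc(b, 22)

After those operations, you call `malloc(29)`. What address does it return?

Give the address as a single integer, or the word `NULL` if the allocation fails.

Op 1: a = malloc(3) -> a = 0; heap: [0-2 ALLOC][3-62 FREE]
Op 2: a = realloc(a, 29) -> a = 0; heap: [0-28 ALLOC][29-62 FREE]
Op 3: free(a) -> (freed a); heap: [0-62 FREE]
Op 4: b = malloc(11) -> b = 0; heap: [0-10 ALLOC][11-62 FREE]
Op 5: b = realloc(b, 28) -> b = 0; heap: [0-27 ALLOC][28-62 FREE]
Op 6: b = realloc(b, 22) -> b = 0; heap: [0-21 ALLOC][22-62 FREE]
malloc(29): first-fit scan over [0-21 ALLOC][22-62 FREE] -> 22

Answer: 22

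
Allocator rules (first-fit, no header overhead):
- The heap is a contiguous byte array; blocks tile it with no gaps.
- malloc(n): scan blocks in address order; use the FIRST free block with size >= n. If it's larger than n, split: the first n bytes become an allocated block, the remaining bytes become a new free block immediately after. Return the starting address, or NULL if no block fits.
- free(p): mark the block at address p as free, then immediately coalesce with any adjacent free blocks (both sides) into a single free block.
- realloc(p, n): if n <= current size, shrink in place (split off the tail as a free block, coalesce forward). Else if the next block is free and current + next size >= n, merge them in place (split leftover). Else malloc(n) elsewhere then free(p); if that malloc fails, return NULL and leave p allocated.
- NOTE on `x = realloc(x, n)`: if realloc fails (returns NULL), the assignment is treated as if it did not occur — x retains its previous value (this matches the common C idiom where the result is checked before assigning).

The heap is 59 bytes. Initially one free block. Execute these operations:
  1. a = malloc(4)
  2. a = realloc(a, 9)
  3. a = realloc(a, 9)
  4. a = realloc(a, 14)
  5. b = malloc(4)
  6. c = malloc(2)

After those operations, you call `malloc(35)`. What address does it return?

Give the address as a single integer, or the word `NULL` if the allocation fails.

Answer: 20

Derivation:
Op 1: a = malloc(4) -> a = 0; heap: [0-3 ALLOC][4-58 FREE]
Op 2: a = realloc(a, 9) -> a = 0; heap: [0-8 ALLOC][9-58 FREE]
Op 3: a = realloc(a, 9) -> a = 0; heap: [0-8 ALLOC][9-58 FREE]
Op 4: a = realloc(a, 14) -> a = 0; heap: [0-13 ALLOC][14-58 FREE]
Op 5: b = malloc(4) -> b = 14; heap: [0-13 ALLOC][14-17 ALLOC][18-58 FREE]
Op 6: c = malloc(2) -> c = 18; heap: [0-13 ALLOC][14-17 ALLOC][18-19 ALLOC][20-58 FREE]
malloc(35): first-fit scan over [0-13 ALLOC][14-17 ALLOC][18-19 ALLOC][20-58 FREE] -> 20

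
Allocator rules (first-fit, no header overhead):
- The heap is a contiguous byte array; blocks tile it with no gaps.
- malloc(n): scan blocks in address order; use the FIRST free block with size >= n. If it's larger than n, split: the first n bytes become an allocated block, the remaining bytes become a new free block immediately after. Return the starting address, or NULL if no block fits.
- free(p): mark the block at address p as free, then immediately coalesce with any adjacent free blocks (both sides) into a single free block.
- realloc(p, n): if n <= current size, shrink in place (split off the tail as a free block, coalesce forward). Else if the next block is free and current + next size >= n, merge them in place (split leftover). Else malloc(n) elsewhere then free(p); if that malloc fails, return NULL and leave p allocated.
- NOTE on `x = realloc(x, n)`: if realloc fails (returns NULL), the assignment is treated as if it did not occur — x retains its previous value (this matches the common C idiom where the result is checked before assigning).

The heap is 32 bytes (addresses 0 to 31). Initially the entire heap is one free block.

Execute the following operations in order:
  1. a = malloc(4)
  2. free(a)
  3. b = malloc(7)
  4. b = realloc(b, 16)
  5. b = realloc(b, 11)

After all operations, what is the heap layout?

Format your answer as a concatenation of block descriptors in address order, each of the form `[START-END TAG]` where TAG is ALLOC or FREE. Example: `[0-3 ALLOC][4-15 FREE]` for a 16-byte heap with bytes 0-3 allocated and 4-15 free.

Op 1: a = malloc(4) -> a = 0; heap: [0-3 ALLOC][4-31 FREE]
Op 2: free(a) -> (freed a); heap: [0-31 FREE]
Op 3: b = malloc(7) -> b = 0; heap: [0-6 ALLOC][7-31 FREE]
Op 4: b = realloc(b, 16) -> b = 0; heap: [0-15 ALLOC][16-31 FREE]
Op 5: b = realloc(b, 11) -> b = 0; heap: [0-10 ALLOC][11-31 FREE]

Answer: [0-10 ALLOC][11-31 FREE]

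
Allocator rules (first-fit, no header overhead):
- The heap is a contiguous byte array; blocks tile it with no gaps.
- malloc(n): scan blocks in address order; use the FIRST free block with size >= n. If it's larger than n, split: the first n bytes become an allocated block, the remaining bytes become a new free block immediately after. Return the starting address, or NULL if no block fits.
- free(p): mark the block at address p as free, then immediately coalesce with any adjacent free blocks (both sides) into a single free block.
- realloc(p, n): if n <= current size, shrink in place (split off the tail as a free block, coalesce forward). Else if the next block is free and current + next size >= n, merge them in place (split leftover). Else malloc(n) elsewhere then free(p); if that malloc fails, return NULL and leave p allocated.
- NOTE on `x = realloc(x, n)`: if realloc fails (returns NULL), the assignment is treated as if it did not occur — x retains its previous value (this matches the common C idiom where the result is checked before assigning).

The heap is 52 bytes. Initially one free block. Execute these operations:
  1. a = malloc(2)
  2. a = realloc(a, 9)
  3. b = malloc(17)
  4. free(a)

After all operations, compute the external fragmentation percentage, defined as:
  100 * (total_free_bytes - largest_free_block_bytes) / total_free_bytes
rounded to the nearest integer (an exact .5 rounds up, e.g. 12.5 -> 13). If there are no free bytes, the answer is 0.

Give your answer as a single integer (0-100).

Answer: 26

Derivation:
Op 1: a = malloc(2) -> a = 0; heap: [0-1 ALLOC][2-51 FREE]
Op 2: a = realloc(a, 9) -> a = 0; heap: [0-8 ALLOC][9-51 FREE]
Op 3: b = malloc(17) -> b = 9; heap: [0-8 ALLOC][9-25 ALLOC][26-51 FREE]
Op 4: free(a) -> (freed a); heap: [0-8 FREE][9-25 ALLOC][26-51 FREE]
Free blocks: [9 26] total_free=35 largest=26 -> 100*(35-26)/35 = 900/35 ≈ 25.714 -> rounds to 26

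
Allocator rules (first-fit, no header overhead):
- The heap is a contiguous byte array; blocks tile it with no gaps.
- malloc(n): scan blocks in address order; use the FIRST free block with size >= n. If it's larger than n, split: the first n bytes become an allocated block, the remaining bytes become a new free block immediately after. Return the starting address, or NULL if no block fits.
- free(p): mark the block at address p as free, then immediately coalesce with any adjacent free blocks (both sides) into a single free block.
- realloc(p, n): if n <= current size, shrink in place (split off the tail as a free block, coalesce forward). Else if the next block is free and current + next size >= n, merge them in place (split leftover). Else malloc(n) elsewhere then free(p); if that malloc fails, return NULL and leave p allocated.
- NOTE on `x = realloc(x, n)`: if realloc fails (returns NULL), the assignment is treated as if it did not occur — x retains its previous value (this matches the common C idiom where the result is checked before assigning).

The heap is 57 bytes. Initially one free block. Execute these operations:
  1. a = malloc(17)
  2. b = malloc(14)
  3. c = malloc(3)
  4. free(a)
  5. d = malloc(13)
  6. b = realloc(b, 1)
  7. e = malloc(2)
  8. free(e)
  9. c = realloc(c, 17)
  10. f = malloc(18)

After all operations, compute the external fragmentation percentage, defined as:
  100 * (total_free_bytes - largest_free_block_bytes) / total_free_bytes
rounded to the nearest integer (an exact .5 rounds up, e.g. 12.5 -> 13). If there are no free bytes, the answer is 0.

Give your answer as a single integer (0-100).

Answer: 50

Derivation:
Op 1: a = malloc(17) -> a = 0; heap: [0-16 ALLOC][17-56 FREE]
Op 2: b = malloc(14) -> b = 17; heap: [0-16 ALLOC][17-30 ALLOC][31-56 FREE]
Op 3: c = malloc(3) -> c = 31; heap: [0-16 ALLOC][17-30 ALLOC][31-33 ALLOC][34-56 FREE]
Op 4: free(a) -> (freed a); heap: [0-16 FREE][17-30 ALLOC][31-33 ALLOC][34-56 FREE]
Op 5: d = malloc(13) -> d = 0; heap: [0-12 ALLOC][13-16 FREE][17-30 ALLOC][31-33 ALLOC][34-56 FREE]
Op 6: b = realloc(b, 1) -> b = 17; heap: [0-12 ALLOC][13-16 FREE][17-17 ALLOC][18-30 FREE][31-33 ALLOC][34-56 FREE]
Op 7: e = malloc(2) -> e = 13; heap: [0-12 ALLOC][13-14 ALLOC][15-16 FREE][17-17 ALLOC][18-30 FREE][31-33 ALLOC][34-56 FREE]
Op 8: free(e) -> (freed e); heap: [0-12 ALLOC][13-16 FREE][17-17 ALLOC][18-30 FREE][31-33 ALLOC][34-56 FREE]
Op 9: c = realloc(c, 17) -> c = 31; heap: [0-12 ALLOC][13-16 FREE][17-17 ALLOC][18-30 FREE][31-47 ALLOC][48-56 FREE]
Op 10: f = malloc(18) -> f = NULL; heap: [0-12 ALLOC][13-16 FREE][17-17 ALLOC][18-30 FREE][31-47 ALLOC][48-56 FREE]
Free blocks: [4 13 9] total_free=26 largest=13 -> 100*(26-13)/26 = 1300/26 = 50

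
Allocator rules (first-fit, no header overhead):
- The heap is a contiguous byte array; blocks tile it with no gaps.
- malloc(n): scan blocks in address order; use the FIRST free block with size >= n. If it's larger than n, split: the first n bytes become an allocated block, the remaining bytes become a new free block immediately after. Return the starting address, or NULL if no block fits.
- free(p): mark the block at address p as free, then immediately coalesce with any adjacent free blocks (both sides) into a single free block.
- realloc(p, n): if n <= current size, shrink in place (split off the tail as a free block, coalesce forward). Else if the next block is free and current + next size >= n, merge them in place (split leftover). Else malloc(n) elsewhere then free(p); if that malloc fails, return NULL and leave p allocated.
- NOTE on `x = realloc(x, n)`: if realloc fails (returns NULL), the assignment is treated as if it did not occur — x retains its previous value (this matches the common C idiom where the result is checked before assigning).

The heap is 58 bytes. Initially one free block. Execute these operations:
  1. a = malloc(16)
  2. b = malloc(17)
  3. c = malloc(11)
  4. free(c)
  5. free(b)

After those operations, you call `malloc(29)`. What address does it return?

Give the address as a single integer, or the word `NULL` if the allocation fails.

Answer: 16

Derivation:
Op 1: a = malloc(16) -> a = 0; heap: [0-15 ALLOC][16-57 FREE]
Op 2: b = malloc(17) -> b = 16; heap: [0-15 ALLOC][16-32 ALLOC][33-57 FREE]
Op 3: c = malloc(11) -> c = 33; heap: [0-15 ALLOC][16-32 ALLOC][33-43 ALLOC][44-57 FREE]
Op 4: free(c) -> (freed c); heap: [0-15 ALLOC][16-32 ALLOC][33-57 FREE]
Op 5: free(b) -> (freed b); heap: [0-15 ALLOC][16-57 FREE]
malloc(29): first-fit scan over [0-15 ALLOC][16-57 FREE] -> 16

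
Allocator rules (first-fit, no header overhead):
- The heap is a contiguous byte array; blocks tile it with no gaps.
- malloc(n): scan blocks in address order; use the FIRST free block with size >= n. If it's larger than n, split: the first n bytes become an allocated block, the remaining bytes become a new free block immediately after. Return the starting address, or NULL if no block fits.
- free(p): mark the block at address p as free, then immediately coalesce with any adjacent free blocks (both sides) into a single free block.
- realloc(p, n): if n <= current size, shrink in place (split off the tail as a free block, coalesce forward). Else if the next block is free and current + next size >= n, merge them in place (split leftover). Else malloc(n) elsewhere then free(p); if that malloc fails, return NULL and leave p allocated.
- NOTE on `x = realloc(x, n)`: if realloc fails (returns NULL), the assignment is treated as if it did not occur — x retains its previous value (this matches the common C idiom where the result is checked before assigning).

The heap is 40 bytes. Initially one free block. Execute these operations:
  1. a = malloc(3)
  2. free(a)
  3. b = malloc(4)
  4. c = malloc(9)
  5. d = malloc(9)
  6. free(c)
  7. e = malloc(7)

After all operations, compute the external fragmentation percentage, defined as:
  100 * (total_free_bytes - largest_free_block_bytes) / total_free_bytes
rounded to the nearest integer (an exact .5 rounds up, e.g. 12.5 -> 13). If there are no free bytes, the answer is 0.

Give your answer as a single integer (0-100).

Answer: 10

Derivation:
Op 1: a = malloc(3) -> a = 0; heap: [0-2 ALLOC][3-39 FREE]
Op 2: free(a) -> (freed a); heap: [0-39 FREE]
Op 3: b = malloc(4) -> b = 0; heap: [0-3 ALLOC][4-39 FREE]
Op 4: c = malloc(9) -> c = 4; heap: [0-3 ALLOC][4-12 ALLOC][13-39 FREE]
Op 5: d = malloc(9) -> d = 13; heap: [0-3 ALLOC][4-12 ALLOC][13-21 ALLOC][22-39 FREE]
Op 6: free(c) -> (freed c); heap: [0-3 ALLOC][4-12 FREE][13-21 ALLOC][22-39 FREE]
Op 7: e = malloc(7) -> e = 4; heap: [0-3 ALLOC][4-10 ALLOC][11-12 FREE][13-21 ALLOC][22-39 FREE]
Free blocks: [2 18] total_free=20 largest=18 -> 100*(20-18)/20 = 200/20 = 10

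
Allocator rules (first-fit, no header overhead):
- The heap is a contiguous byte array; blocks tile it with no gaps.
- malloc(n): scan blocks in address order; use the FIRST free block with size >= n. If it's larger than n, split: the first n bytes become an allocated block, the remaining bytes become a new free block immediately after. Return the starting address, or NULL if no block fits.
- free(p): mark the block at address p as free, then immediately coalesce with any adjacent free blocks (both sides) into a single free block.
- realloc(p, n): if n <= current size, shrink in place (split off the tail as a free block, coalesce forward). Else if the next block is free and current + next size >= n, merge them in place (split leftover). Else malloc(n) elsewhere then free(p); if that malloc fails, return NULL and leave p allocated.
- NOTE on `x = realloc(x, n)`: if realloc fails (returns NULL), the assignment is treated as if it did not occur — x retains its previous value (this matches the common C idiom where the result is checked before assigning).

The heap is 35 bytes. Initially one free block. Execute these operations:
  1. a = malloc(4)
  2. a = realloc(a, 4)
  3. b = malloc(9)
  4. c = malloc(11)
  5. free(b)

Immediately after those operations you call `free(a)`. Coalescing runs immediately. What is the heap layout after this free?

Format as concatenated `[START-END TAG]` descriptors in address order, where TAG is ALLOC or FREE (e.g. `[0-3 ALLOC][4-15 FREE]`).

Op 1: a = malloc(4) -> a = 0; heap: [0-3 ALLOC][4-34 FREE]
Op 2: a = realloc(a, 4) -> a = 0; heap: [0-3 ALLOC][4-34 FREE]
Op 3: b = malloc(9) -> b = 4; heap: [0-3 ALLOC][4-12 ALLOC][13-34 FREE]
Op 4: c = malloc(11) -> c = 13; heap: [0-3 ALLOC][4-12 ALLOC][13-23 ALLOC][24-34 FREE]
Op 5: free(b) -> (freed b); heap: [0-3 ALLOC][4-12 FREE][13-23 ALLOC][24-34 FREE]
free(a): a = 0 -> block [0-3 ALLOC]; mark free, coalesce with adjacent free neighbors -> [0-12 FREE][13-23 ALLOC][24-34 FREE]

Answer: [0-12 FREE][13-23 ALLOC][24-34 FREE]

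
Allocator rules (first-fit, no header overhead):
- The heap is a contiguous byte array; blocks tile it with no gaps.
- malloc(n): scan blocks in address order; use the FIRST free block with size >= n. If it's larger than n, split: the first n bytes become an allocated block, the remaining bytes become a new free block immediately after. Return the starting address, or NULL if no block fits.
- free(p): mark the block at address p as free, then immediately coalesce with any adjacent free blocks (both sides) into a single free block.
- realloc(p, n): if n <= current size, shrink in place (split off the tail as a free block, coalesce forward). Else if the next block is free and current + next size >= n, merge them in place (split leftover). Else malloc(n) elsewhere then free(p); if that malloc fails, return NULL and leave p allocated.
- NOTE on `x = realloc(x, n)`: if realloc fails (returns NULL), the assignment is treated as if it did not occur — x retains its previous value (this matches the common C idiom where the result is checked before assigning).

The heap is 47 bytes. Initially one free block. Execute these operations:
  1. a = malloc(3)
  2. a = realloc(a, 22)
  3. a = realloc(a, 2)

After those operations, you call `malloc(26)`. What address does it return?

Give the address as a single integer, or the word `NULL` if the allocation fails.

Answer: 2

Derivation:
Op 1: a = malloc(3) -> a = 0; heap: [0-2 ALLOC][3-46 FREE]
Op 2: a = realloc(a, 22) -> a = 0; heap: [0-21 ALLOC][22-46 FREE]
Op 3: a = realloc(a, 2) -> a = 0; heap: [0-1 ALLOC][2-46 FREE]
malloc(26): first-fit scan over [0-1 ALLOC][2-46 FREE] -> 2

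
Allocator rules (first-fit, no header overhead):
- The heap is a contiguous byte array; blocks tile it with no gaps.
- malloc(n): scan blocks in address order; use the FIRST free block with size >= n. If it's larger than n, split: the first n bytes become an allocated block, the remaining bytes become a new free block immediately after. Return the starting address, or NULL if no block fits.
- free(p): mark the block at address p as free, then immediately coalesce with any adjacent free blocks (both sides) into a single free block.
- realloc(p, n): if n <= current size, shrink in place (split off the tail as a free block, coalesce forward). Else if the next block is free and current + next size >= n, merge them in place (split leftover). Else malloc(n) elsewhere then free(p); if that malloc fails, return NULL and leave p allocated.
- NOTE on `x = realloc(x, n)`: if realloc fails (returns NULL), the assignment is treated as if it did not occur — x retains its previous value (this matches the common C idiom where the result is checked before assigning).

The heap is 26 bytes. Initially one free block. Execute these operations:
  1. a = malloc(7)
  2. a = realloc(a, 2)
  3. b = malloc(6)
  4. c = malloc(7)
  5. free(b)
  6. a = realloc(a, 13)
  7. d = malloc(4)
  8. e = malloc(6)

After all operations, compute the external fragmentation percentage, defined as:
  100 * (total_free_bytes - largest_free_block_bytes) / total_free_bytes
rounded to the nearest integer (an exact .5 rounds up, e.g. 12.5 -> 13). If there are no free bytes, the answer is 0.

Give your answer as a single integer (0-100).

Op 1: a = malloc(7) -> a = 0; heap: [0-6 ALLOC][7-25 FREE]
Op 2: a = realloc(a, 2) -> a = 0; heap: [0-1 ALLOC][2-25 FREE]
Op 3: b = malloc(6) -> b = 2; heap: [0-1 ALLOC][2-7 ALLOC][8-25 FREE]
Op 4: c = malloc(7) -> c = 8; heap: [0-1 ALLOC][2-7 ALLOC][8-14 ALLOC][15-25 FREE]
Op 5: free(b) -> (freed b); heap: [0-1 ALLOC][2-7 FREE][8-14 ALLOC][15-25 FREE]
Op 6: a = realloc(a, 13) -> NULL (a unchanged); heap: [0-1 ALLOC][2-7 FREE][8-14 ALLOC][15-25 FREE]
Op 7: d = malloc(4) -> d = 2; heap: [0-1 ALLOC][2-5 ALLOC][6-7 FREE][8-14 ALLOC][15-25 FREE]
Op 8: e = malloc(6) -> e = 15; heap: [0-1 ALLOC][2-5 ALLOC][6-7 FREE][8-14 ALLOC][15-20 ALLOC][21-25 FREE]
Free blocks: [2 5] total_free=7 largest=5 -> 100*(7-5)/7 = 200/7 ≈ 28.571 -> rounds to 29

Answer: 29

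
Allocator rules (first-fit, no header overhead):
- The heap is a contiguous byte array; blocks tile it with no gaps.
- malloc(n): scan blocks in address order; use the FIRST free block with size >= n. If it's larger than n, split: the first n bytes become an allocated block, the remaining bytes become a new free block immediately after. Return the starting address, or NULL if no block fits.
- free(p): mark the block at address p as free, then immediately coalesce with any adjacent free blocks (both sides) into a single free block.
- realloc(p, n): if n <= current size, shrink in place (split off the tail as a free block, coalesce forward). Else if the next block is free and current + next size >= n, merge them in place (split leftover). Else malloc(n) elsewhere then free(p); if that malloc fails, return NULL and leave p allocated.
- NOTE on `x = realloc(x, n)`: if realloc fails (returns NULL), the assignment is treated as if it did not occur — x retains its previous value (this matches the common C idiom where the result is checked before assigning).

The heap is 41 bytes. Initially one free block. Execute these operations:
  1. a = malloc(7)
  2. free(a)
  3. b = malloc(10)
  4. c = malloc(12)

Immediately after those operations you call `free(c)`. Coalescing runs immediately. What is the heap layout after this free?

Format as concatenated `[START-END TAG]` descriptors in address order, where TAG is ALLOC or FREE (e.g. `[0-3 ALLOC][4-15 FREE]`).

Answer: [0-9 ALLOC][10-40 FREE]

Derivation:
Op 1: a = malloc(7) -> a = 0; heap: [0-6 ALLOC][7-40 FREE]
Op 2: free(a) -> (freed a); heap: [0-40 FREE]
Op 3: b = malloc(10) -> b = 0; heap: [0-9 ALLOC][10-40 FREE]
Op 4: c = malloc(12) -> c = 10; heap: [0-9 ALLOC][10-21 ALLOC][22-40 FREE]
free(c): c = 10 -> block [10-21 ALLOC]; mark free, coalesce with adjacent free neighbors -> [0-9 ALLOC][10-40 FREE]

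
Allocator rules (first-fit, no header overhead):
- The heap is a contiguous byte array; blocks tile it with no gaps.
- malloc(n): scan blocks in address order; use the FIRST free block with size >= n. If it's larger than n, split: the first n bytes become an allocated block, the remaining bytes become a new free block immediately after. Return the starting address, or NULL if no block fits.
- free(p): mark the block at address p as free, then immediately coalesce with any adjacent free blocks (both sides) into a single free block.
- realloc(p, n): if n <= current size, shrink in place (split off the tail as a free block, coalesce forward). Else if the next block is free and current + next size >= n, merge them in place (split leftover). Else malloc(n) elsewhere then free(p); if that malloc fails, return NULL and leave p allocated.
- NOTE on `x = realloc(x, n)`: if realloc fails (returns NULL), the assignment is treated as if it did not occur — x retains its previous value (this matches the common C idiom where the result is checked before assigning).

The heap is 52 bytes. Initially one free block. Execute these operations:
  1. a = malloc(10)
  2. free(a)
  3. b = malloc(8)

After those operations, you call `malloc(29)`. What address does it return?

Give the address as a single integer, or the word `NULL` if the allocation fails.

Op 1: a = malloc(10) -> a = 0; heap: [0-9 ALLOC][10-51 FREE]
Op 2: free(a) -> (freed a); heap: [0-51 FREE]
Op 3: b = malloc(8) -> b = 0; heap: [0-7 ALLOC][8-51 FREE]
malloc(29): first-fit scan over [0-7 ALLOC][8-51 FREE] -> 8

Answer: 8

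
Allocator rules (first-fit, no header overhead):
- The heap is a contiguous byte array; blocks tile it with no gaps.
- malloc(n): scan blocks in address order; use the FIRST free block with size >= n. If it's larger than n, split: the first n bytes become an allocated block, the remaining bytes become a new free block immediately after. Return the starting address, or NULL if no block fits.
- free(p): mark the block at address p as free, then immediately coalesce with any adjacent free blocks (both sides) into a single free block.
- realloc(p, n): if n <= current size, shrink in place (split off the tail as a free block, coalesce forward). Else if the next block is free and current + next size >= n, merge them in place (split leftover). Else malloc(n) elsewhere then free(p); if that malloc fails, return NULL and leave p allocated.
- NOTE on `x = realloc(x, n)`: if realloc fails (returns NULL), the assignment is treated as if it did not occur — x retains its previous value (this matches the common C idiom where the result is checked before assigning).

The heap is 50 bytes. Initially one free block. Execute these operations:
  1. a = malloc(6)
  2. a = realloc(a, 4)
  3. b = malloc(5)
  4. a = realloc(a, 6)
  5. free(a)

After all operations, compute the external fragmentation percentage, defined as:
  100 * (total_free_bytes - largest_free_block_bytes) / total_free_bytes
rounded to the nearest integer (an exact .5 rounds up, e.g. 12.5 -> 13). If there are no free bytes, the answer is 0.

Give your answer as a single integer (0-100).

Answer: 9

Derivation:
Op 1: a = malloc(6) -> a = 0; heap: [0-5 ALLOC][6-49 FREE]
Op 2: a = realloc(a, 4) -> a = 0; heap: [0-3 ALLOC][4-49 FREE]
Op 3: b = malloc(5) -> b = 4; heap: [0-3 ALLOC][4-8 ALLOC][9-49 FREE]
Op 4: a = realloc(a, 6) -> a = 9; heap: [0-3 FREE][4-8 ALLOC][9-14 ALLOC][15-49 FREE]
Op 5: free(a) -> (freed a); heap: [0-3 FREE][4-8 ALLOC][9-49 FREE]
Free blocks: [4 41] total_free=45 largest=41 -> 100*(45-41)/45 = 400/45 ≈ 8.889 -> rounds to 9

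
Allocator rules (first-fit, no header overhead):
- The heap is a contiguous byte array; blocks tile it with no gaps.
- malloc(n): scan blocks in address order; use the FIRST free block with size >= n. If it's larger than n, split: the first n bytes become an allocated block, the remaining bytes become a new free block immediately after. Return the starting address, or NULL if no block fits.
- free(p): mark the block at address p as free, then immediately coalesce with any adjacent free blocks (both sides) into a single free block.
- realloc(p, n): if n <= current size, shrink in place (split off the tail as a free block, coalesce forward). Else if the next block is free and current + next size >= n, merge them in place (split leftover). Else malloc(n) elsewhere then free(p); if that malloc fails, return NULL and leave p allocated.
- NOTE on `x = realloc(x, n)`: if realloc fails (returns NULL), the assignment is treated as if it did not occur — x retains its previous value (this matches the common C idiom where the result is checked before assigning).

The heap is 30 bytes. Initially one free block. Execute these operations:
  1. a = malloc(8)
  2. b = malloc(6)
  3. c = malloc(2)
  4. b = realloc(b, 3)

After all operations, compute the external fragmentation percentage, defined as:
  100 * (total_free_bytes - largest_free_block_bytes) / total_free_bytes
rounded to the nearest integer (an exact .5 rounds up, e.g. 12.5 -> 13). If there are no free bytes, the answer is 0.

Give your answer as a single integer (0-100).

Op 1: a = malloc(8) -> a = 0; heap: [0-7 ALLOC][8-29 FREE]
Op 2: b = malloc(6) -> b = 8; heap: [0-7 ALLOC][8-13 ALLOC][14-29 FREE]
Op 3: c = malloc(2) -> c = 14; heap: [0-7 ALLOC][8-13 ALLOC][14-15 ALLOC][16-29 FREE]
Op 4: b = realloc(b, 3) -> b = 8; heap: [0-7 ALLOC][8-10 ALLOC][11-13 FREE][14-15 ALLOC][16-29 FREE]
Free blocks: [3 14] total_free=17 largest=14 -> 100*(17-14)/17 = 300/17 ≈ 17.647 -> rounds to 18

Answer: 18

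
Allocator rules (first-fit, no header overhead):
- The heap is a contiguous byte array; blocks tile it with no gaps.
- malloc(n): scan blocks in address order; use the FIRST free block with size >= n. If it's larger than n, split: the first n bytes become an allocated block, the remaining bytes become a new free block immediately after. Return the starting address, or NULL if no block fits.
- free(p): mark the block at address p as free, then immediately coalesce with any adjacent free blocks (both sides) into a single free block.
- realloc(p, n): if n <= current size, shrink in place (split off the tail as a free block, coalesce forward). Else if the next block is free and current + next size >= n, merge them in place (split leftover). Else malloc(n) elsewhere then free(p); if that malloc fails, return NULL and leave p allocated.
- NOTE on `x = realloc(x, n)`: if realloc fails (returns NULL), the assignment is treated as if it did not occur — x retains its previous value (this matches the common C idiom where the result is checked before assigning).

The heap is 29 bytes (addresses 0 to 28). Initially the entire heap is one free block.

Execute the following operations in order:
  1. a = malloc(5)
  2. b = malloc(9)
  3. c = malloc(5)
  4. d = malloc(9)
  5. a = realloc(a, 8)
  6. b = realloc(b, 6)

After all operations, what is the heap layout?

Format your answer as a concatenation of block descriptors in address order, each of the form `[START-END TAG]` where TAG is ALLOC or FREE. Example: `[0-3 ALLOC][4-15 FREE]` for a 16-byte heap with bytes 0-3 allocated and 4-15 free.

Answer: [0-4 ALLOC][5-10 ALLOC][11-13 FREE][14-18 ALLOC][19-27 ALLOC][28-28 FREE]

Derivation:
Op 1: a = malloc(5) -> a = 0; heap: [0-4 ALLOC][5-28 FREE]
Op 2: b = malloc(9) -> b = 5; heap: [0-4 ALLOC][5-13 ALLOC][14-28 FREE]
Op 3: c = malloc(5) -> c = 14; heap: [0-4 ALLOC][5-13 ALLOC][14-18 ALLOC][19-28 FREE]
Op 4: d = malloc(9) -> d = 19; heap: [0-4 ALLOC][5-13 ALLOC][14-18 ALLOC][19-27 ALLOC][28-28 FREE]
Op 5: a = realloc(a, 8) -> NULL (a unchanged); heap: [0-4 ALLOC][5-13 ALLOC][14-18 ALLOC][19-27 ALLOC][28-28 FREE]
Op 6: b = realloc(b, 6) -> b = 5; heap: [0-4 ALLOC][5-10 ALLOC][11-13 FREE][14-18 ALLOC][19-27 ALLOC][28-28 FREE]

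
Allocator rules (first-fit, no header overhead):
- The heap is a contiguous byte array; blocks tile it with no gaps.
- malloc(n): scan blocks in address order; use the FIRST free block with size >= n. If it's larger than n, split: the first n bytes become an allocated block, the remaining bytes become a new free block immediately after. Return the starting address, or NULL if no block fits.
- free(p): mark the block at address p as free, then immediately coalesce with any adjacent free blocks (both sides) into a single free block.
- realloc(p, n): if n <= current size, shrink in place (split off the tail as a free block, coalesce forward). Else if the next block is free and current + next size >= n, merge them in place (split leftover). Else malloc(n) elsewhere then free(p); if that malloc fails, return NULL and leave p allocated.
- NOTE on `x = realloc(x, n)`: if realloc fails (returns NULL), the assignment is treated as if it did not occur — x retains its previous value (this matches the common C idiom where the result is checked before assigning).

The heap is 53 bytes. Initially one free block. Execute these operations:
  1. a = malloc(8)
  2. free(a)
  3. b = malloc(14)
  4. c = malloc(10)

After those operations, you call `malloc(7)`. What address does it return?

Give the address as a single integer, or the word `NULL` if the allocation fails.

Answer: 24

Derivation:
Op 1: a = malloc(8) -> a = 0; heap: [0-7 ALLOC][8-52 FREE]
Op 2: free(a) -> (freed a); heap: [0-52 FREE]
Op 3: b = malloc(14) -> b = 0; heap: [0-13 ALLOC][14-52 FREE]
Op 4: c = malloc(10) -> c = 14; heap: [0-13 ALLOC][14-23 ALLOC][24-52 FREE]
malloc(7): first-fit scan over [0-13 ALLOC][14-23 ALLOC][24-52 FREE] -> 24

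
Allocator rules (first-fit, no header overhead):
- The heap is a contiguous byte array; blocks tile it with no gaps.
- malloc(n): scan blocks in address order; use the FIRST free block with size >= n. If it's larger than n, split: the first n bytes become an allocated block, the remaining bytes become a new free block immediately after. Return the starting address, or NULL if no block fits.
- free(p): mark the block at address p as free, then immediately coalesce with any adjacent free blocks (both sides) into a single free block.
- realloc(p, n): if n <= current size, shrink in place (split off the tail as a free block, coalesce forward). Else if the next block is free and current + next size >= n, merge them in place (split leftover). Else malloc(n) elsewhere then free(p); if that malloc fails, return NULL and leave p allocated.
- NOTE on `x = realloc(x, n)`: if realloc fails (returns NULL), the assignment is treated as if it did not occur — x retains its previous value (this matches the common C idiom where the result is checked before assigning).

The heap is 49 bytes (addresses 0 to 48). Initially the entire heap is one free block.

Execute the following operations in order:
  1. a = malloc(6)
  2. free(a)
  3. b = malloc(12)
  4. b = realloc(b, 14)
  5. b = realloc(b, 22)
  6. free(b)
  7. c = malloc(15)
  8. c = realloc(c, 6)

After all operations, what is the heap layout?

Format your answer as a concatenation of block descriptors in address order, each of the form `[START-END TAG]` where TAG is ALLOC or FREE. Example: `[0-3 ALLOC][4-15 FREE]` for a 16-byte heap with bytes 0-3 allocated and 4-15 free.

Answer: [0-5 ALLOC][6-48 FREE]

Derivation:
Op 1: a = malloc(6) -> a = 0; heap: [0-5 ALLOC][6-48 FREE]
Op 2: free(a) -> (freed a); heap: [0-48 FREE]
Op 3: b = malloc(12) -> b = 0; heap: [0-11 ALLOC][12-48 FREE]
Op 4: b = realloc(b, 14) -> b = 0; heap: [0-13 ALLOC][14-48 FREE]
Op 5: b = realloc(b, 22) -> b = 0; heap: [0-21 ALLOC][22-48 FREE]
Op 6: free(b) -> (freed b); heap: [0-48 FREE]
Op 7: c = malloc(15) -> c = 0; heap: [0-14 ALLOC][15-48 FREE]
Op 8: c = realloc(c, 6) -> c = 0; heap: [0-5 ALLOC][6-48 FREE]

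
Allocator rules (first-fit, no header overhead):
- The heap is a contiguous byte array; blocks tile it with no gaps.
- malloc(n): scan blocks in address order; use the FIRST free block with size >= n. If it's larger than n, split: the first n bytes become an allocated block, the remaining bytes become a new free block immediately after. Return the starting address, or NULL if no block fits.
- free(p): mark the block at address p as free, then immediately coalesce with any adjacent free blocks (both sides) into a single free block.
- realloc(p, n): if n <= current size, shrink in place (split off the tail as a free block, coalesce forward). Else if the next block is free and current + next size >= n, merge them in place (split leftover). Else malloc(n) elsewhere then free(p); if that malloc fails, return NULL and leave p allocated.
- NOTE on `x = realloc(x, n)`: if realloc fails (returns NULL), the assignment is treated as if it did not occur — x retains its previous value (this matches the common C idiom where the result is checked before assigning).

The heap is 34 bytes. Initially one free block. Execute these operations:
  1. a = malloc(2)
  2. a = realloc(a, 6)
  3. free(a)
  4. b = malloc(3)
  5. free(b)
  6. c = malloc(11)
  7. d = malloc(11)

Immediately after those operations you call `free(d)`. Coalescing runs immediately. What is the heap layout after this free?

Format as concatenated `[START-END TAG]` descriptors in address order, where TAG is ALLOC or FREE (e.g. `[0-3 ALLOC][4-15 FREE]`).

Op 1: a = malloc(2) -> a = 0; heap: [0-1 ALLOC][2-33 FREE]
Op 2: a = realloc(a, 6) -> a = 0; heap: [0-5 ALLOC][6-33 FREE]
Op 3: free(a) -> (freed a); heap: [0-33 FREE]
Op 4: b = malloc(3) -> b = 0; heap: [0-2 ALLOC][3-33 FREE]
Op 5: free(b) -> (freed b); heap: [0-33 FREE]
Op 6: c = malloc(11) -> c = 0; heap: [0-10 ALLOC][11-33 FREE]
Op 7: d = malloc(11) -> d = 11; heap: [0-10 ALLOC][11-21 ALLOC][22-33 FREE]
free(d): d = 11 -> block [11-21 ALLOC]; mark free, coalesce with adjacent free neighbors -> [0-10 ALLOC][11-33 FREE]

Answer: [0-10 ALLOC][11-33 FREE]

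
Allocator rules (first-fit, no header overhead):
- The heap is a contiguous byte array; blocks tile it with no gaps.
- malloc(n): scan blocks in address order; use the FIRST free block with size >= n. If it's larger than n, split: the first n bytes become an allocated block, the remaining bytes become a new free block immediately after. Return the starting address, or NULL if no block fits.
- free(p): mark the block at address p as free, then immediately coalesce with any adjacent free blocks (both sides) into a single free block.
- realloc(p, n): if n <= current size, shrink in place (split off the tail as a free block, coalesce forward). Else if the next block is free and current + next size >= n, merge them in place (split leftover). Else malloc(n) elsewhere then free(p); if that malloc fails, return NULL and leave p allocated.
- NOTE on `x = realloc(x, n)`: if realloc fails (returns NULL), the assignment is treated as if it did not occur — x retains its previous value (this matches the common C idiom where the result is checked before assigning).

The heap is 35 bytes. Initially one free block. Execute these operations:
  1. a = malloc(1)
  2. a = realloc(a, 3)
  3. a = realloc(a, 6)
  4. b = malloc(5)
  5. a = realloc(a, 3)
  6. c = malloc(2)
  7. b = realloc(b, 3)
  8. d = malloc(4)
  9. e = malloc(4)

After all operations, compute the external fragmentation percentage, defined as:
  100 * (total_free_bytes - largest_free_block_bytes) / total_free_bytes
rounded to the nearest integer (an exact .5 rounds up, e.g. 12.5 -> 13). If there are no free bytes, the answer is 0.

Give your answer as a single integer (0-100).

Op 1: a = malloc(1) -> a = 0; heap: [0-0 ALLOC][1-34 FREE]
Op 2: a = realloc(a, 3) -> a = 0; heap: [0-2 ALLOC][3-34 FREE]
Op 3: a = realloc(a, 6) -> a = 0; heap: [0-5 ALLOC][6-34 FREE]
Op 4: b = malloc(5) -> b = 6; heap: [0-5 ALLOC][6-10 ALLOC][11-34 FREE]
Op 5: a = realloc(a, 3) -> a = 0; heap: [0-2 ALLOC][3-5 FREE][6-10 ALLOC][11-34 FREE]
Op 6: c = malloc(2) -> c = 3; heap: [0-2 ALLOC][3-4 ALLOC][5-5 FREE][6-10 ALLOC][11-34 FREE]
Op 7: b = realloc(b, 3) -> b = 6; heap: [0-2 ALLOC][3-4 ALLOC][5-5 FREE][6-8 ALLOC][9-34 FREE]
Op 8: d = malloc(4) -> d = 9; heap: [0-2 ALLOC][3-4 ALLOC][5-5 FREE][6-8 ALLOC][9-12 ALLOC][13-34 FREE]
Op 9: e = malloc(4) -> e = 13; heap: [0-2 ALLOC][3-4 ALLOC][5-5 FREE][6-8 ALLOC][9-12 ALLOC][13-16 ALLOC][17-34 FREE]
Free blocks: [1 18] total_free=19 largest=18 -> 100*(19-18)/19 = 100/19 ≈ 5.263 -> rounds to 5

Answer: 5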